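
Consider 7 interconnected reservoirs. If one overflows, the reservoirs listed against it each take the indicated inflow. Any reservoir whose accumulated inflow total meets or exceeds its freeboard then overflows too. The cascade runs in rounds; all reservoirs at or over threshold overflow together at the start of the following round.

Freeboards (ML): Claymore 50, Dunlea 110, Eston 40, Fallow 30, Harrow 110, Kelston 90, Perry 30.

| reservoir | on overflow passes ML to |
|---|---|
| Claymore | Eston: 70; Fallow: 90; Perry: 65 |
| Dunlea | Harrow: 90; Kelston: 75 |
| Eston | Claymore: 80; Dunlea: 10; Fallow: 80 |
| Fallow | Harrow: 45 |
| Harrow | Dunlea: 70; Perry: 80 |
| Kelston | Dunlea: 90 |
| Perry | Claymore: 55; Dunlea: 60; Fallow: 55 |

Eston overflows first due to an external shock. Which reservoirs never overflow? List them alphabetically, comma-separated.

Dunlea, Harrow, Kelston

Round 1 — Eston overflows (initial).
  Claymore: +80 → 80 ≥ 50
  Dunlea: +10 → 10 < 110
  Fallow: +80 → 80 ≥ 30
Round 2 — Claymore, Fallow overflow.
  Harrow: +45 → 45 < 110
  Perry: +65 → 65 ≥ 30
Round 3 — Perry overflows.
  Dunlea: +60 → 70 < 110
No further overflows.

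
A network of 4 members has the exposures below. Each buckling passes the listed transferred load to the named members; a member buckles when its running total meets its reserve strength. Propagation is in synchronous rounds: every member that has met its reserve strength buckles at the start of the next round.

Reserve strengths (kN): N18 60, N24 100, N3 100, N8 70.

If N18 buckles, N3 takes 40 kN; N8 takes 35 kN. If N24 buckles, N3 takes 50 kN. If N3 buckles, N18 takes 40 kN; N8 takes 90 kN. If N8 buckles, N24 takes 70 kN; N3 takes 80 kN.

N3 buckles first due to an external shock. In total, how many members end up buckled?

Round 1 — N3 buckles (initial).
  N18: +40 → 40 < 60
  N8: +90 → 90 ≥ 70
Round 2 — N8 buckles.
  N24: +70 → 70 < 100
No further bucklings.

2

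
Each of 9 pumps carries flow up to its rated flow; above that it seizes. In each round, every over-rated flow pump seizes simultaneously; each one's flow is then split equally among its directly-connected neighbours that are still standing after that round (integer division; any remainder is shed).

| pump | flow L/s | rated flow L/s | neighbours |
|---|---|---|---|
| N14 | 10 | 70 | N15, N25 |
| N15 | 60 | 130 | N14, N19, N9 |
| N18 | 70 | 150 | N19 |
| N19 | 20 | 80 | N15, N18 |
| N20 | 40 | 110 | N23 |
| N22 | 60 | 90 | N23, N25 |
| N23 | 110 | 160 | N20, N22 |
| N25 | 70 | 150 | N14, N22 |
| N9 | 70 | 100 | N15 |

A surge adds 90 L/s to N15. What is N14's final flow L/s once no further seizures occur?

60

Round 1 — N15 at 150 > 130. N15 seizes.
  N15 sheds 150 L/s to N14, N19, N9: 50 each.
    N14: 10+50 = 60 ≤ 70
    N19: 20+50 = 70 ≤ 80
    N9: 70+50 = 120 > 100
Round 2 — N9 seizes.
  N9 sheds 120 L/s: no online neighbours, lost.
No further seizures.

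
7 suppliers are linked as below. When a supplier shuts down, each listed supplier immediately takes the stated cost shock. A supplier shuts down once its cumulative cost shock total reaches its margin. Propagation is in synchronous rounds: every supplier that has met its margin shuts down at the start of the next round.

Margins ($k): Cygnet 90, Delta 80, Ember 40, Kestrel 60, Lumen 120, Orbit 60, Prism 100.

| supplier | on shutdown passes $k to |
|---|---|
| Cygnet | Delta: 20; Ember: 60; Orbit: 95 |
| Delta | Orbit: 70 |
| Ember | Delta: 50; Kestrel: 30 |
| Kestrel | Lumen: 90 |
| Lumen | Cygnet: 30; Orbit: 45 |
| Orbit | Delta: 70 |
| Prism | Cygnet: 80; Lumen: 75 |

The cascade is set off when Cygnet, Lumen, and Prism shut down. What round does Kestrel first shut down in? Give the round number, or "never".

Round 1 — Cygnet, Lumen, Prism shut down (initial).
  Delta: +20 → 20 < 80
  Ember: +60 → 60 ≥ 40
  Orbit: +95+45 → 140 ≥ 60
Round 2 — Ember, Orbit shut down.
  Delta: +50+70 → 140 ≥ 80
  Kestrel: +30 → 30 < 60
Round 3 — Delta shuts down.
No further shutdowns.

never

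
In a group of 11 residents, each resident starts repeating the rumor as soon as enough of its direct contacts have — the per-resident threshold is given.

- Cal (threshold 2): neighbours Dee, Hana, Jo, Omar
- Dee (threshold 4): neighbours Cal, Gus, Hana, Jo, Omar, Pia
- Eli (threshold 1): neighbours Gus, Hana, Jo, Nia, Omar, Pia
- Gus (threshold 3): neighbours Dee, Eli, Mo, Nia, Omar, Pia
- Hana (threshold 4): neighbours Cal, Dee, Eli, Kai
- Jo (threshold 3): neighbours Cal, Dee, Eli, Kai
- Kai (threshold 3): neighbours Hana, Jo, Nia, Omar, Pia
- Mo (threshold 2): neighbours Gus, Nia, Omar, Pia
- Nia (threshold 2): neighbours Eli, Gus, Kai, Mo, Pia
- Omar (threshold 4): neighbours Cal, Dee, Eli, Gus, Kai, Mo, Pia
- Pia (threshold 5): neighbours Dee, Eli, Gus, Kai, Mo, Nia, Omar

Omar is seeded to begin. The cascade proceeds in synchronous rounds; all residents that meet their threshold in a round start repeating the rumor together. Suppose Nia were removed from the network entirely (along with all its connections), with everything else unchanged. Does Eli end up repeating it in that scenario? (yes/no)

With Nia removed:
Round 1 — Omar starts repeating the rumor (initial).
Round 2 — checking thresholds:
  Cal: 1 of 4 neighbours < 2, not yet.
  Dee: 1 of 6 neighbours < 4, not yet.
  Eli: 1 of 5 neighbours ≥ 1, starts repeating the rumor.
  Gus: 1 of 5 neighbours < 3, not yet.
  Kai: 1 of 4 neighbours < 3, not yet.
  Mo: 1 of 3 neighbours < 2, not yet.
  Pia: 1 of 6 neighbours < 5, not yet.
Round 3 — no new spreads; cascade stops.

yes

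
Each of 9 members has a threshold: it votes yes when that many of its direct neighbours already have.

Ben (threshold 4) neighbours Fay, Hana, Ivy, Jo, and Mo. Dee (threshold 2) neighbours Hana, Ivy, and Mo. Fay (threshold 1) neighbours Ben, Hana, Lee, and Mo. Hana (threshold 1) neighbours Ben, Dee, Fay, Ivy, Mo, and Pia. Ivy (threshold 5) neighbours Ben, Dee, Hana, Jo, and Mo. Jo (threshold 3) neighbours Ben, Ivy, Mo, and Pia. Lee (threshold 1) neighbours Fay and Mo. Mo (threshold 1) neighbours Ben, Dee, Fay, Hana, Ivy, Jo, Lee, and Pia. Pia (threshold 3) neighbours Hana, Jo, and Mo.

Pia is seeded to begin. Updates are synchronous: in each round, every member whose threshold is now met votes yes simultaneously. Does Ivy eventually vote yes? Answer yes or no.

no

Round 1 — Pia votes yes (initial).
Round 2 — checking thresholds:
  Hana: 1 of 6 neighbours ≥ 1, votes yes.
  Jo: 1 of 4 neighbours < 3, holds.
  Mo: 1 of 8 neighbours ≥ 1, votes yes.
Round 3 — checking thresholds:
  Ben: 2 of 5 neighbours < 4, holds.
  Dee: 2 of 3 neighbours ≥ 2, votes yes.
  Fay: 2 of 4 neighbours ≥ 1, votes yes.
  Ivy: 2 of 5 neighbours < 5, holds.
  Jo: 2 of 4 neighbours < 3, holds.
  Lee: 1 of 2 neighbours ≥ 1, votes yes.
Round 4 — no new yes votes; cascade stops.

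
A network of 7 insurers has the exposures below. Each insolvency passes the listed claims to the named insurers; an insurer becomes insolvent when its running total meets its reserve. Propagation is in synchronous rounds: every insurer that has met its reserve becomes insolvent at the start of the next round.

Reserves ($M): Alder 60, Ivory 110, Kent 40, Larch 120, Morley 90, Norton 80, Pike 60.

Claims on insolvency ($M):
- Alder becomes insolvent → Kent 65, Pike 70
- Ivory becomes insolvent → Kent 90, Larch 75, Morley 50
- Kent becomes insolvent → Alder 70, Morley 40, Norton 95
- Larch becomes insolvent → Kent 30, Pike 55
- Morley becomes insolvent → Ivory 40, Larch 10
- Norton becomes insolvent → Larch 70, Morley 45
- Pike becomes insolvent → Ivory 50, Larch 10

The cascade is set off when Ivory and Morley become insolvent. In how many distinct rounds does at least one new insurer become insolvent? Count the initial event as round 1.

Round 1 — Ivory, Morley become insolvent (initial).
  Kent: +90 → 90 ≥ 40
  Larch: +75+10 → 85 < 120
Round 2 — Kent becomes insolvent.
  Alder: +70 → 70 ≥ 60
  Norton: +95 → 95 ≥ 80
Round 3 — Alder, Norton become insolvent.
  Larch: +70 → 155 ≥ 120
  Pike: +70 → 70 ≥ 60
Round 4 — Larch, Pike become insolvent.
No further insolvencies.

4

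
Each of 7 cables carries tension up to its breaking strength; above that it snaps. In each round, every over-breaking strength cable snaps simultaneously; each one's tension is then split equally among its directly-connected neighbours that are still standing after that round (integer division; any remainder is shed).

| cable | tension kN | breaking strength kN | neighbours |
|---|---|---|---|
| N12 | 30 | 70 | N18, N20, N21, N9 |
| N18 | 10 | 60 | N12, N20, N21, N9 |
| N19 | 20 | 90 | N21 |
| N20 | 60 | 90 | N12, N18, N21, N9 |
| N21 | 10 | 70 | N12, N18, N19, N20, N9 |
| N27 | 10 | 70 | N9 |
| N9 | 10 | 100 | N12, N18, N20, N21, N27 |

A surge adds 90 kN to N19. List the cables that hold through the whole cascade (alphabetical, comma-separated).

N12, N18, N20, N27, N9

Round 1 — N19 at 110 > 90. N19 snaps.
  N19 sheds 110 kN to N21: 110 each.
    N21: 10+110 = 120 > 70
Round 2 — N21 snaps.
  N21 sheds 120 kN to N12, N18, N20, N9: 30 each.
    N12: 30+30 = 60 ≤ 70
    N18: 10+30 = 40 ≤ 60
    N20: 60+30 = 90 ≤ 90
    N9: 10+30 = 40 ≤ 100
No further breaks.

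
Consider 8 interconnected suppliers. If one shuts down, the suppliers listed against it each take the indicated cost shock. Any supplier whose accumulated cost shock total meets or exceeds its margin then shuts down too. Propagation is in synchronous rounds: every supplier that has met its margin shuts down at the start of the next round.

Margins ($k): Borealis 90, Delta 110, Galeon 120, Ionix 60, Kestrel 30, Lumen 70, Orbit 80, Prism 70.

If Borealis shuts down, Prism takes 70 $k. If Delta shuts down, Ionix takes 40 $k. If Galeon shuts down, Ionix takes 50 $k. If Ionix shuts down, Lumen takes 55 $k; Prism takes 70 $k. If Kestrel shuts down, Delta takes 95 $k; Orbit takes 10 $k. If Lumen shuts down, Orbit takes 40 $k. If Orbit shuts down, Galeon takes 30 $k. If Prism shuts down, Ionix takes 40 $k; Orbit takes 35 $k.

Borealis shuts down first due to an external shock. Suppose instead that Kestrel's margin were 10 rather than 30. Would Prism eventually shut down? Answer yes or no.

yes

With Kestrel's margin at 10:
Round 1 — Borealis shuts down (initial).
  Prism: +70 → 70 ≥ 70
Round 2 — Prism shuts down.
  Ionix: +40 → 40 < 60
  Orbit: +35 → 35 < 80
No further shutdowns.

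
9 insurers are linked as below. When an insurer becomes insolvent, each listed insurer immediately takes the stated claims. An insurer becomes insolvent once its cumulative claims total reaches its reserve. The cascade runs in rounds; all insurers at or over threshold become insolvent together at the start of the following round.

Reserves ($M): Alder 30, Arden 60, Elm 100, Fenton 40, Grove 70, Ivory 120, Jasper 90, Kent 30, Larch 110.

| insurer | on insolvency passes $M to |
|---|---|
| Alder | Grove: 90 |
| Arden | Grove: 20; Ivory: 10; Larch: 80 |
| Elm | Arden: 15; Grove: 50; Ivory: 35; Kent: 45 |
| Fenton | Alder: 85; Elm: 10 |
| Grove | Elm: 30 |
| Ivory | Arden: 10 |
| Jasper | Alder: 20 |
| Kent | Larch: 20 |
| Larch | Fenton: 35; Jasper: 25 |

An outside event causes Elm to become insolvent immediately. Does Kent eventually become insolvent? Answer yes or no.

Round 1 — Elm becomes insolvent (initial).
  Arden: +15 → 15 < 60
  Grove: +50 → 50 < 70
  Ivory: +35 → 35 < 120
  Kent: +45 → 45 ≥ 30
Round 2 — Kent becomes insolvent.
  Larch: +20 → 20 < 110
No further insolvencies.

yes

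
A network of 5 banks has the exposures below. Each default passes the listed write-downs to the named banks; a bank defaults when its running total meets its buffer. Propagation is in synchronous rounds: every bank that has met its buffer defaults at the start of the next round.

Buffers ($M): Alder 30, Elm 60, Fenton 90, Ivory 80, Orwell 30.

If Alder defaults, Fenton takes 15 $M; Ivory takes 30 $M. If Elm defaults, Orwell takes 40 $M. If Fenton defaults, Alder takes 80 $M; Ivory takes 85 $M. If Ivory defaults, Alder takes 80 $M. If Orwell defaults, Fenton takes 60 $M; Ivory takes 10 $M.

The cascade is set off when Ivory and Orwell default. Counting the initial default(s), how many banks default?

Round 1 — Ivory, Orwell default (initial).
  Alder: +80 → 80 ≥ 30
  Fenton: +60 → 60 < 90
Round 2 — Alder defaults.
  Fenton: +15 → 75 < 90
No further defaults.

3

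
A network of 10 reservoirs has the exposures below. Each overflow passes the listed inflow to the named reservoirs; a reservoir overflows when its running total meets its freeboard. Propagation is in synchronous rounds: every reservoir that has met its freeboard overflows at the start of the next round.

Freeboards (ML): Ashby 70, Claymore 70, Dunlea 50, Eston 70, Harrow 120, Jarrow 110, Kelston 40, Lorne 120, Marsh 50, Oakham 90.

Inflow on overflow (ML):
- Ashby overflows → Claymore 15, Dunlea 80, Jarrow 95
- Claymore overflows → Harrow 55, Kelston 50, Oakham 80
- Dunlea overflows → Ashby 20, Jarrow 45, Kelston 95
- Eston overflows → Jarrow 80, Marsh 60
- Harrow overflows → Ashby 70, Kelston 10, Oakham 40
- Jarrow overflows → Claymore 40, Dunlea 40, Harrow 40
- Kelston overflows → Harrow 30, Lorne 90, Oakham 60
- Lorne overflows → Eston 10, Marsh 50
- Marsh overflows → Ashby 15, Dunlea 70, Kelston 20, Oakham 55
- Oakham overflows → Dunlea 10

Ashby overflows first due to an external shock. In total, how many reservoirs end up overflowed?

4

Round 1 — Ashby overflows (initial).
  Claymore: +15 → 15 < 70
  Dunlea: +80 → 80 ≥ 50
  Jarrow: +95 → 95 < 110
Round 2 — Dunlea overflows.
  Jarrow: +45 → 140 ≥ 110
  Kelston: +95 → 95 ≥ 40
Round 3 — Jarrow, Kelston overflow.
  Claymore: +40 → 55 < 70
  Harrow: +40+30 → 70 < 120
  Lorne: +90 → 90 < 120
  Oakham: +60 → 60 < 90
No further overflows.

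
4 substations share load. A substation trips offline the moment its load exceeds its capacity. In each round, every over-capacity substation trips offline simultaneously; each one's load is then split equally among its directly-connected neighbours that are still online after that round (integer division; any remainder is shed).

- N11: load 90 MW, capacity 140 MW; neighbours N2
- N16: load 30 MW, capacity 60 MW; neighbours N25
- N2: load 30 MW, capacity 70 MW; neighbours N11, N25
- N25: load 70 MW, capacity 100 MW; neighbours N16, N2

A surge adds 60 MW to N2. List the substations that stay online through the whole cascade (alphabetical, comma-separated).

N11

Round 1 — N2 at 90 > 70. N2 trips offline.
  N2 sheds 90 MW to N11, N25: 45 each.
    N11: 90+45 = 135 ≤ 140
    N25: 70+45 = 115 > 100
Round 2 — N25 trips offline.
  N25 sheds 115 MW to N16: 115 each.
    N16: 30+115 = 145 > 60
Round 3 — N16 trips offline.
  N16 sheds 145 MW: no online neighbours, lost.
No further trips.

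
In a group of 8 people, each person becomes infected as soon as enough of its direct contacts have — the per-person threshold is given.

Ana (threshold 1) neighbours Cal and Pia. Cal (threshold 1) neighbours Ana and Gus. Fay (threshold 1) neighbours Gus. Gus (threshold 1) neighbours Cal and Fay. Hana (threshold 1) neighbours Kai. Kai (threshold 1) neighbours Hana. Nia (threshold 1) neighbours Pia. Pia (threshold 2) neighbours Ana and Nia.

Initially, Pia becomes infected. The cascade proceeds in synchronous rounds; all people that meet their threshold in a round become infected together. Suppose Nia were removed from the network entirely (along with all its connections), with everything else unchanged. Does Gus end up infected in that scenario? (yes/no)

yes

With Nia removed:
Round 1 — Pia becomes infected (initial).
Round 2 — checking thresholds:
  Ana: 1 of 2 neighbours ≥ 1, becomes infected.
Round 3 — checking thresholds:
  Cal: 1 of 2 neighbours ≥ 1, becomes infected.
Round 4 — checking thresholds:
  Gus: 1 of 2 neighbours ≥ 1, becomes infected.
Round 5 — checking thresholds:
  Fay: 1 of 1 neighbours ≥ 1, becomes infected.
Round 6 — no new infections; cascade stops.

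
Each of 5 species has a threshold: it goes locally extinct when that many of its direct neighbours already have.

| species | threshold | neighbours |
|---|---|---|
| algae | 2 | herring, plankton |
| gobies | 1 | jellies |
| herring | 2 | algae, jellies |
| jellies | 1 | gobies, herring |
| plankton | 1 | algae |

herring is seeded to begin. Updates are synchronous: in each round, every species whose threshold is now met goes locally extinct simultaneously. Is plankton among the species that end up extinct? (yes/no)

no

Round 1 — herring goes locally extinct (initial).
Round 2 — checking thresholds:
  algae: 1 of 2 neighbours < 2, below threshold.
  jellies: 1 of 2 neighbours ≥ 1, goes locally extinct.
Round 3 — checking thresholds:
  algae: 1 of 2 neighbours < 2, below threshold.
  gobies: 1 of 1 neighbours ≥ 1, goes locally extinct.
Round 4 — no new extinctions; cascade stops.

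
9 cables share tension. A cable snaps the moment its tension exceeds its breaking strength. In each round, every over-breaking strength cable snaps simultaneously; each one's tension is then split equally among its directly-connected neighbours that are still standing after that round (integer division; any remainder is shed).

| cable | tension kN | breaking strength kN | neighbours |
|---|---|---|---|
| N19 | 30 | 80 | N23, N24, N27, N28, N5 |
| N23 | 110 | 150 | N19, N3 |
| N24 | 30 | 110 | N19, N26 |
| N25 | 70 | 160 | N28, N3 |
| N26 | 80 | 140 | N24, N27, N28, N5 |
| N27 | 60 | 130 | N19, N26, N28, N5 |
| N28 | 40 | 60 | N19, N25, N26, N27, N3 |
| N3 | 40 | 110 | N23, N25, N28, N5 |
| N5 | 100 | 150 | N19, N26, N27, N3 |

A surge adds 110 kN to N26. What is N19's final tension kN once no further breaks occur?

Round 1 — N26 at 190 > 140. N26 snaps.
  N26 sheds 190 kN to N24, N27, N28, N5: 47 each (2 lost).
    N24: 30+47 = 77 ≤ 110
    N27: 60+47 = 107 ≤ 130
    N28: 40+47 = 87 > 60
    N5: 100+47 = 147 ≤ 150
Round 2 — N28 snaps.
  N28 sheds 87 kN to N19, N25, N27, N3: 21 each (3 lost).
    N19: 30+21 = 51 ≤ 80
    N25: 70+21 = 91 ≤ 160
    N27: 107+21 = 128 ≤ 130
    N3: 40+21 = 61 ≤ 110
No further breaks.

51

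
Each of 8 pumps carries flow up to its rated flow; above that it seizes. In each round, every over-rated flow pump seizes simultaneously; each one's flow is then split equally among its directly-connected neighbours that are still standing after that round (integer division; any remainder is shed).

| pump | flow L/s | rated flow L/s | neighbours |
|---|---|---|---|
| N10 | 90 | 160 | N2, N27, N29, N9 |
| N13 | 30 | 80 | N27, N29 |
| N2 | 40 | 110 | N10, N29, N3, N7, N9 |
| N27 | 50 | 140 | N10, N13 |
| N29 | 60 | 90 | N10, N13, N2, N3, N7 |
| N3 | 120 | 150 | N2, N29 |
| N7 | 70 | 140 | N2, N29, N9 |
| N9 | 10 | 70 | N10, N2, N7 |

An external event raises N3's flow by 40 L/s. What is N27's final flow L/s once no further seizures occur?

138

Round 1 — N3 at 160 > 150. N3 seizes.
  N3 sheds 160 L/s to N2, N29: 80 each.
    N2: 40+80 = 120 > 110
    N29: 60+80 = 140 > 90
Round 2 — N2, N29 seize.
  N2 sheds 120 L/s to N10, N7, N9: 40 each.
    N10: 90+40 = 130 ≤ 160
    N7: 70+40 = 110 ≤ 140
    N9: 10+40 = 50 ≤ 70
  N29 sheds 140 L/s to N10, N13, N7: 46 each (2 lost).
    N10: 130+46 = 176 > 160
    N13: 30+46 = 76 ≤ 80
    N7: 110+46 = 156 > 140
Round 3 — N10, N7 seize.
  N10 sheds 176 L/s to N27, N9: 88 each.
    N27: 50+88 = 138 ≤ 140
    N9: 50+88 = 138 > 70
  N7 sheds 156 L/s to N9: 156 each.
    N9: 138+156 = 294 > 70
Round 4 — N9 seizes.
  N9 sheds 294 L/s: no online neighbours, lost.
No further seizures.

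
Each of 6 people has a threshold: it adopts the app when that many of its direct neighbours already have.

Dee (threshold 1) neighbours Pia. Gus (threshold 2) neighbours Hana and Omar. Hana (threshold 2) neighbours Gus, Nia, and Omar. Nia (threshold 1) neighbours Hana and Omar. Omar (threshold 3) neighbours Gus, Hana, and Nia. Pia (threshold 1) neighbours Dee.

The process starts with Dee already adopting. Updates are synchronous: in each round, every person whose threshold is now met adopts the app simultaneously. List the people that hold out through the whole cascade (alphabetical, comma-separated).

Round 1 — Dee adopts the app (initial).
Round 2 — checking thresholds:
  Pia: 1 of 1 neighbours ≥ 1, adopts the app.
Round 3 — no new adoptions; cascade stops.

Gus, Hana, Nia, Omar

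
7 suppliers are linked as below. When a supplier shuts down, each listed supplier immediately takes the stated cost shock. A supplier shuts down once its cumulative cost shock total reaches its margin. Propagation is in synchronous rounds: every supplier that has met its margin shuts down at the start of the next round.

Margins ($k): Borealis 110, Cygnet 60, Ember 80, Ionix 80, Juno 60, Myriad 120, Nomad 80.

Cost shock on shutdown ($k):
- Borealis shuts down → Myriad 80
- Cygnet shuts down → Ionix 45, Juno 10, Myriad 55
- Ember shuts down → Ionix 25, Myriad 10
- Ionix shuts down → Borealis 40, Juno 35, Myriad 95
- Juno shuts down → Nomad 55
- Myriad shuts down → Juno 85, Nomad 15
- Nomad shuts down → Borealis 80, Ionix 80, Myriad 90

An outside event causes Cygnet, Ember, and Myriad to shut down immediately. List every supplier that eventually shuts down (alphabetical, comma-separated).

Cygnet, Ember, Juno, Myriad

Round 1 — Cygnet, Ember, Myriad shut down (initial).
  Ionix: +45+25 → 70 < 80
  Juno: +10+85 → 95 ≥ 60
  Nomad: +15 → 15 < 80
Round 2 — Juno shuts down.
  Nomad: +55 → 70 < 80
No further shutdowns.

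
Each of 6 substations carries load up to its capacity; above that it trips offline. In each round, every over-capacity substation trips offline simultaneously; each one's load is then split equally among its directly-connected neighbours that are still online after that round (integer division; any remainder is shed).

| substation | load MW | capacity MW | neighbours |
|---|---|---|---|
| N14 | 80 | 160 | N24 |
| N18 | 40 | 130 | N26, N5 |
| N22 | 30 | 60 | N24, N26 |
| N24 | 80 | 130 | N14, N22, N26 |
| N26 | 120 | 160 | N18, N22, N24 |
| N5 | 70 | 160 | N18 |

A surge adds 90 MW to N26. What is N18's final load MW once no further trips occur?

110

Round 1 — N26 at 210 > 160. N26 trips offline.
  N26 sheds 210 MW to N18, N22, N24: 70 each.
    N18: 40+70 = 110 ≤ 130
    N22: 30+70 = 100 > 60
    N24: 80+70 = 150 > 130
Round 2 — N22, N24 trip offline.
  N22 sheds 100 MW: no online neighbours, lost.
  N24 sheds 150 MW to N14: 150 each.
    N14: 80+150 = 230 > 160
Round 3 — N14 trips offline.
  N14 sheds 230 MW: no online neighbours, lost.
No further trips.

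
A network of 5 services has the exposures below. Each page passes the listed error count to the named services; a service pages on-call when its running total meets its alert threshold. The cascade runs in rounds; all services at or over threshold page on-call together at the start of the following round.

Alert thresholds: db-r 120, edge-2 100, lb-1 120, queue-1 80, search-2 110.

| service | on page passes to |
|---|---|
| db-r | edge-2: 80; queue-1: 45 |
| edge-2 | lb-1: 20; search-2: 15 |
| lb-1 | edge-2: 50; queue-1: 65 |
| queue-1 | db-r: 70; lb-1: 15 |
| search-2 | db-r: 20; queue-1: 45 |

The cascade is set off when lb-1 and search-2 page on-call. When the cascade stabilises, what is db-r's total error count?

90

Round 1 — lb-1, search-2 page on-call (initial).
  db-r: +20 → 20 < 120
  edge-2: +50 → 50 < 100
  queue-1: +65+45 → 110 ≥ 80
Round 2 — queue-1 pages on-call.
  db-r: +70 → 90 < 120
No further pages.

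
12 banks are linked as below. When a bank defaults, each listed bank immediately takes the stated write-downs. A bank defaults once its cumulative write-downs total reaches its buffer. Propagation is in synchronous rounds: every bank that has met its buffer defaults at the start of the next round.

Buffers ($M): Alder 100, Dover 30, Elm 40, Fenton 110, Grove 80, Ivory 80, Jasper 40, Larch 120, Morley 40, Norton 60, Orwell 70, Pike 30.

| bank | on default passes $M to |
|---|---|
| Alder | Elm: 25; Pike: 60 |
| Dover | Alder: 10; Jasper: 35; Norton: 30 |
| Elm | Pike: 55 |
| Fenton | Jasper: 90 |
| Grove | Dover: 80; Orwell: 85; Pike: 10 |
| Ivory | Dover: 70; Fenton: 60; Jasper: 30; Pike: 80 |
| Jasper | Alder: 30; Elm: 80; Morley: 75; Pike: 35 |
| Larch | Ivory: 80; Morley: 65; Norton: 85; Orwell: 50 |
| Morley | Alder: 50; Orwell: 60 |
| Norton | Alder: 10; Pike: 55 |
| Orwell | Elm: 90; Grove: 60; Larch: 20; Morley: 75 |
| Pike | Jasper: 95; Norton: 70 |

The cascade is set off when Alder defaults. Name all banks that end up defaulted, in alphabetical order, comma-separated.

Round 1 — Alder defaults (initial).
  Elm: +25 → 25 < 40
  Pike: +60 → 60 ≥ 30
Round 2 — Pike defaults.
  Jasper: +95 → 95 ≥ 40
  Norton: +70 → 70 ≥ 60
Round 3 — Jasper, Norton default.
  Elm: +80 → 105 ≥ 40
  Morley: +75 → 75 ≥ 40
Round 4 — Elm, Morley default.
  Orwell: +60 → 60 < 70
No further defaults.

Alder, Elm, Jasper, Morley, Norton, Pike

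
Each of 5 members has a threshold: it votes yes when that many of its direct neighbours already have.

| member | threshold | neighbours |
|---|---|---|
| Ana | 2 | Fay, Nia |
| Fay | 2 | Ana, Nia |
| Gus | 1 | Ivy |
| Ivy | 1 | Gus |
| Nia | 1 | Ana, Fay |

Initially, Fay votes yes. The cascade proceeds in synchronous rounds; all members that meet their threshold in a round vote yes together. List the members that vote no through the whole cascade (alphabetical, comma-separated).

Round 1 — Fay votes yes (initial).
Round 2 — checking thresholds:
  Ana: 1 of 2 neighbours < 2, not yet.
  Nia: 1 of 2 neighbours ≥ 1, votes yes.
Round 3 — checking thresholds:
  Ana: 2 of 2 neighbours ≥ 2, votes yes.
Round 4 — no new yes votes; cascade stops.

Gus, Ivy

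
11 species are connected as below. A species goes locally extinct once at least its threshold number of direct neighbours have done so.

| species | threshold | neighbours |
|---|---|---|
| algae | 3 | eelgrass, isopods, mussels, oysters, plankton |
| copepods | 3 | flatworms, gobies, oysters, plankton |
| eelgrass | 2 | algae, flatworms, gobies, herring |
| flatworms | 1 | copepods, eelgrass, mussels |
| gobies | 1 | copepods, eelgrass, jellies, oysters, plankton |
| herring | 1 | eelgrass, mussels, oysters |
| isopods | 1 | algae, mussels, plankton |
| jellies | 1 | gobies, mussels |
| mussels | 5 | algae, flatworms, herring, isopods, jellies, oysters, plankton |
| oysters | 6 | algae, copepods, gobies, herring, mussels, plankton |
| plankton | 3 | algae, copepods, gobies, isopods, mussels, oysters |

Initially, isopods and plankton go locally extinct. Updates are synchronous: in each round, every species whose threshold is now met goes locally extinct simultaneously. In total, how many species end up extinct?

Round 1 — isopods, plankton go locally extinct (initial).
Round 2 — checking thresholds:
  algae: 2 of 5 neighbours < 3, below threshold.
  copepods: 1 of 4 neighbours < 3, below threshold.
  gobies: 1 of 5 neighbours ≥ 1, goes locally extinct.
  mussels: 2 of 7 neighbours < 5, below threshold.
  oysters: 1 of 6 neighbours < 6, below threshold.
Round 3 — checking thresholds:
  algae: 2 of 5 neighbours < 3, below threshold.
  copepods: 2 of 4 neighbours < 3, below threshold.
  eelgrass: 1 of 4 neighbours < 2, below threshold.
  jellies: 1 of 2 neighbours ≥ 1, goes locally extinct.
  mussels: 2 of 7 neighbours < 5, below threshold.
  oysters: 2 of 6 neighbours < 6, below threshold.
Round 4 — no new extinctions; cascade stops.

4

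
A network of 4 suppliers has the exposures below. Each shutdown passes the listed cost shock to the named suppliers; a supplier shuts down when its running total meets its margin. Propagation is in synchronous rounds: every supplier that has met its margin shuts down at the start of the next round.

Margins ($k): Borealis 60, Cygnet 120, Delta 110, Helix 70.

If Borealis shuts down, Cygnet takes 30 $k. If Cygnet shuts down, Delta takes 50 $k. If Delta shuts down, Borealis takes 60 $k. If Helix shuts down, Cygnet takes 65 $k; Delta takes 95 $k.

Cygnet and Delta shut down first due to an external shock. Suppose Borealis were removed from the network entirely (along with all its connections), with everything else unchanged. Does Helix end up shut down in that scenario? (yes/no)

no

With Borealis removed:
Round 1 — Cygnet, Delta shut down (initial).
No further shutdowns.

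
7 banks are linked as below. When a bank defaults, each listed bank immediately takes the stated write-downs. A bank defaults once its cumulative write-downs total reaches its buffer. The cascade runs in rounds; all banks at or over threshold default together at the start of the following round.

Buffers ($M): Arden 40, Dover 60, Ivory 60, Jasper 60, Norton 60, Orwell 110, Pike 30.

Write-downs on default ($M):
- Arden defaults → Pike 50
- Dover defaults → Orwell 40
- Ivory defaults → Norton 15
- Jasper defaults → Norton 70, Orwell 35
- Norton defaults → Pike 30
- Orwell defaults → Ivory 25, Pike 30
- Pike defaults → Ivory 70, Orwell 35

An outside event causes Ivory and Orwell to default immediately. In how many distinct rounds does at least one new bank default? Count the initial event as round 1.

2

Round 1 — Ivory, Orwell default (initial).
  Norton: +15 → 15 < 60
  Pike: +30 → 30 ≥ 30
Round 2 — Pike defaults.
No further defaults.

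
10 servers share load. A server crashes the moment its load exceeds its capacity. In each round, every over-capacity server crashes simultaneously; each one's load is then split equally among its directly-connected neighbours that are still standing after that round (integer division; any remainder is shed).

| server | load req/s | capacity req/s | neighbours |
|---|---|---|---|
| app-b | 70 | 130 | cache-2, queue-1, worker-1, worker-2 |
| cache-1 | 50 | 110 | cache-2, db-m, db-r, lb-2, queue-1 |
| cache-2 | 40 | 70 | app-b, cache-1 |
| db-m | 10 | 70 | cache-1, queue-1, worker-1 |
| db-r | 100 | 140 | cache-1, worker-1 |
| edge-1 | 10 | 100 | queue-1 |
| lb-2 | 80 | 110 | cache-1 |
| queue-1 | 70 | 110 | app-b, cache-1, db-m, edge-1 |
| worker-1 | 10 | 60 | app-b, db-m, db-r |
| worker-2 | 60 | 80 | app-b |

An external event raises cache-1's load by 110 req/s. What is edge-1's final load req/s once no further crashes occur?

84

Round 1 — cache-1 at 160 > 110. cache-1 crashes.
  cache-1 sheds 160 req/s to cache-2, db-m, db-r, lb-2, queue-1: 32 each.
    cache-2: 40+32 = 72 > 70
    db-m: 10+32 = 42 ≤ 70
    db-r: 100+32 = 132 ≤ 140
    lb-2: 80+32 = 112 > 110
    queue-1: 70+32 = 102 ≤ 110
Round 2 — cache-2, lb-2 crash.
  cache-2 sheds 72 req/s to app-b: 72 each.
    app-b: 70+72 = 142 > 130
  lb-2 sheds 112 req/s: no online neighbours, lost.
Round 3 — app-b crashes.
  app-b sheds 142 req/s to queue-1, worker-1, worker-2: 47 each (1 lost).
    queue-1: 102+47 = 149 > 110
    worker-1: 10+47 = 57 ≤ 60
    worker-2: 60+47 = 107 > 80
Round 4 — queue-1, worker-2 crash.
  queue-1 sheds 149 req/s to db-m, edge-1: 74 each (1 lost).
    db-m: 42+74 = 116 > 70
    edge-1: 10+74 = 84 ≤ 100
  worker-2 sheds 107 req/s: no online neighbours, lost.
Round 5 — db-m crashes.
  db-m sheds 116 req/s to worker-1: 116 each.
    worker-1: 57+116 = 173 > 60
Round 6 — worker-1 crashes.
  worker-1 sheds 173 req/s to db-r: 173 each.
    db-r: 132+173 = 305 > 140
Round 7 — db-r crashes.
  db-r sheds 305 req/s: no online neighbours, lost.
No further crashes.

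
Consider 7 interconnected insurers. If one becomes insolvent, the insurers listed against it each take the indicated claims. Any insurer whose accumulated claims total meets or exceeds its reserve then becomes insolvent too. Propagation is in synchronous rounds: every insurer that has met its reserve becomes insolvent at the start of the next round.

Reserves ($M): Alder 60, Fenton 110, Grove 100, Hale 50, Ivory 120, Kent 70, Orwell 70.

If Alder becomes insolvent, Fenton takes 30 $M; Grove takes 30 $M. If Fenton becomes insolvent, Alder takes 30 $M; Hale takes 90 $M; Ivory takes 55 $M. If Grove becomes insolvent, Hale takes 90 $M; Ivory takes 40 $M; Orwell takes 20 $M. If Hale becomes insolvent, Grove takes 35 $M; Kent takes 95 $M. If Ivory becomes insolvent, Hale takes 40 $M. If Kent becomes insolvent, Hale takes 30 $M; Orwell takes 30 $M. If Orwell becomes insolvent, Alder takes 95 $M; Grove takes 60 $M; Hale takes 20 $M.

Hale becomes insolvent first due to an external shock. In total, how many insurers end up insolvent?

2

Round 1 — Hale becomes insolvent (initial).
  Grove: +35 → 35 < 100
  Kent: +95 → 95 ≥ 70
Round 2 — Kent becomes insolvent.
  Orwell: +30 → 30 < 70
No further insolvencies.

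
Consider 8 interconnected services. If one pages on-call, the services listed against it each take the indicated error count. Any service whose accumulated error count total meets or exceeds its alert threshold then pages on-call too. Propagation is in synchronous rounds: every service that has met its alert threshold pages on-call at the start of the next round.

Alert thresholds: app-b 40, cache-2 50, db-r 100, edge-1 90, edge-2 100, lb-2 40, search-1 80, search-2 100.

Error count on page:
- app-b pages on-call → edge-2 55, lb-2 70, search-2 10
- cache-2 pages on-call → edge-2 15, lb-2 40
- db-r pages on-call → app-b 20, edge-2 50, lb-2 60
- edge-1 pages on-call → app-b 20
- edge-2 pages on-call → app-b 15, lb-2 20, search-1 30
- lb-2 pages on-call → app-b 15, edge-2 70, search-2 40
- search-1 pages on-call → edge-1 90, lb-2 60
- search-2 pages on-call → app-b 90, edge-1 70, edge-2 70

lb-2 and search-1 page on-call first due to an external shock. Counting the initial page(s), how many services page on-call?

Round 1 — lb-2, search-1 page on-call (initial).
  app-b: +15 → 15 < 40
  edge-1: +90 → 90 ≥ 90
  edge-2: +70 → 70 < 100
  search-2: +40 → 40 < 100
Round 2 — edge-1 pages on-call.
  app-b: +20 → 35 < 40
No further pages.

3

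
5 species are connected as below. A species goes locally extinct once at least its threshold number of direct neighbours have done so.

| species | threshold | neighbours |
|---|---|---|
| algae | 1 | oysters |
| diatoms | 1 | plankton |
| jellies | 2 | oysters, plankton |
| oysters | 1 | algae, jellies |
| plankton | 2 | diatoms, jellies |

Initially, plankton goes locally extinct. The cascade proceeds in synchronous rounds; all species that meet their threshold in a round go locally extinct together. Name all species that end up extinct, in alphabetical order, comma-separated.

diatoms, plankton

Round 1 — plankton goes locally extinct (initial).
Round 2 — checking thresholds:
  diatoms: 1 of 1 neighbours ≥ 1, goes locally extinct.
  jellies: 1 of 2 neighbours < 2, below threshold.
Round 3 — no new extinctions; cascade stops.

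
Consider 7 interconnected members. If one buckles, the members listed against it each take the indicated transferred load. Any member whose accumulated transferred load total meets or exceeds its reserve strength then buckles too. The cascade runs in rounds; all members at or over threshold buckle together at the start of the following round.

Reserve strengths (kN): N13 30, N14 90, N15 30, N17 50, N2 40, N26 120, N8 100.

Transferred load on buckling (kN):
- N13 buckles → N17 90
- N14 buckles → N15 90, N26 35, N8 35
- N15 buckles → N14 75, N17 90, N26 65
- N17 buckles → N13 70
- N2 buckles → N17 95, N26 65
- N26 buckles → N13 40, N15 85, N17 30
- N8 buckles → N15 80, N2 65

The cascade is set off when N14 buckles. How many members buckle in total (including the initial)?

Round 1 — N14 buckles (initial).
  N15: +90 → 90 ≥ 30
  N26: +35 → 35 < 120
  N8: +35 → 35 < 100
Round 2 — N15 buckles.
  N17: +90 → 90 ≥ 50
  N26: +65 → 100 < 120
Round 3 — N17 buckles.
  N13: +70 → 70 ≥ 30
Round 4 — N13 buckles.
No further bucklings.

4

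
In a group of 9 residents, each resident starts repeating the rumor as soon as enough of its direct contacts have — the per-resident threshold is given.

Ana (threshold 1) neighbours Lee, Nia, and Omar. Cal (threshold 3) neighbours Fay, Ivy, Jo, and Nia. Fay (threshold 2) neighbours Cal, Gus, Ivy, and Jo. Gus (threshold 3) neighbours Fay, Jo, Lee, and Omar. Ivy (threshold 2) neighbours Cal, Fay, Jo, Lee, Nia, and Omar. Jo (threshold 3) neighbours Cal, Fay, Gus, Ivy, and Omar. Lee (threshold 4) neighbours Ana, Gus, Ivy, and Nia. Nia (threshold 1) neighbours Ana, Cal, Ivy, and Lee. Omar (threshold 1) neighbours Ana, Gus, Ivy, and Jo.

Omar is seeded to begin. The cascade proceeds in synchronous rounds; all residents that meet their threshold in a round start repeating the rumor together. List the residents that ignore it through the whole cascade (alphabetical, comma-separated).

Round 1 — Omar starts repeating the rumor (initial).
Round 2 — checking thresholds:
  Ana: 1 of 3 neighbours ≥ 1, starts repeating the rumor.
  Gus: 1 of 4 neighbours < 3, not yet.
  Ivy: 1 of 6 neighbours < 2, not yet.
  Jo: 1 of 5 neighbours < 3, not yet.
Round 3 — checking thresholds:
  Gus: 1 of 4 neighbours < 3, not yet.
  Ivy: 1 of 6 neighbours < 2, not yet.
  Jo: 1 of 5 neighbours < 3, not yet.
  Lee: 1 of 4 neighbours < 4, not yet.
  Nia: 1 of 4 neighbours ≥ 1, starts repeating the rumor.
Round 4 — checking thresholds:
  Cal: 1 of 4 neighbours < 3, not yet.
  Gus: 1 of 4 neighbours < 3, not yet.
  Ivy: 2 of 6 neighbours ≥ 2, starts repeating the rumor.
  Jo: 1 of 5 neighbours < 3, not yet.
  Lee: 2 of 4 neighbours < 4, not yet.
Round 5 — no new spreads; cascade stops.

Cal, Fay, Gus, Jo, Lee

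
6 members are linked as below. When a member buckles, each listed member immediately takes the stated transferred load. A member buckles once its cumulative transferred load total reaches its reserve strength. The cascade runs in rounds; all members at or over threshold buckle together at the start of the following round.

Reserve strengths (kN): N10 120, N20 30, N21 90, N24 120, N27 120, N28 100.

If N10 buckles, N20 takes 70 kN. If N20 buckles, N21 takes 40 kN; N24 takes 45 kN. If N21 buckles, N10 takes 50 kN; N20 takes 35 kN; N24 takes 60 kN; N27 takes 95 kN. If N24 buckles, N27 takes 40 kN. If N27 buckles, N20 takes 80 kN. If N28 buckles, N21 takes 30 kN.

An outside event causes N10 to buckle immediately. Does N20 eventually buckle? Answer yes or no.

Round 1 — N10 buckles (initial).
  N20: +70 → 70 ≥ 30
Round 2 — N20 buckles.
  N21: +40 → 40 < 90
  N24: +45 → 45 < 120
No further bucklings.

yes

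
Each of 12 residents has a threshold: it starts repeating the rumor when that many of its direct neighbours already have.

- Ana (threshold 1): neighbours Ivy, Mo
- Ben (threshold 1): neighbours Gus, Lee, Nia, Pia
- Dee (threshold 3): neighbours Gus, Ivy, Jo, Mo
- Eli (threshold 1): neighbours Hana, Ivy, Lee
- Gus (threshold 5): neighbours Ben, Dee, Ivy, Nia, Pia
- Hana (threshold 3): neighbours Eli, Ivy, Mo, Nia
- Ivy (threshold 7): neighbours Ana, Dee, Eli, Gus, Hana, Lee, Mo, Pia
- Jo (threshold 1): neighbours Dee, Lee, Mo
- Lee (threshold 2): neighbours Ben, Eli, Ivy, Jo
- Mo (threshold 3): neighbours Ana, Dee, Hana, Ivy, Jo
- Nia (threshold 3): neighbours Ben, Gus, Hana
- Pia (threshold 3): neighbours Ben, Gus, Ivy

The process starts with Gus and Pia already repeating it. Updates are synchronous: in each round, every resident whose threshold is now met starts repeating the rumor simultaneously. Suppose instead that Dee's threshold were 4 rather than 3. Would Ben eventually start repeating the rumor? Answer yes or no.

yes

With Dee's threshold at 4:
Round 1 — Gus, Pia start repeating the rumor (initial).
Round 2 — checking thresholds:
  Ben: 2 of 4 neighbours ≥ 1, starts repeating the rumor.
  Dee: 1 of 4 neighbours < 4, not yet.
  Ivy: 2 of 8 neighbours < 7, not yet.
  Nia: 1 of 3 neighbours < 3, not yet.
Round 3 — no new spreads; cascade stops.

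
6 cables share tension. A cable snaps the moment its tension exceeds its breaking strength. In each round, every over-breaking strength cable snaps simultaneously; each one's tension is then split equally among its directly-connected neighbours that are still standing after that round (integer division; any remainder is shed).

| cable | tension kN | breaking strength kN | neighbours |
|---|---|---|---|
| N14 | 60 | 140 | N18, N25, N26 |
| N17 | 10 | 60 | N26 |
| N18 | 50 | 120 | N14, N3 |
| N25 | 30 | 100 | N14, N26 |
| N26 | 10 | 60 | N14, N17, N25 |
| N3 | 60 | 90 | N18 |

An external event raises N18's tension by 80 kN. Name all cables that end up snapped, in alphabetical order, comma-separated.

N18, N3

Round 1 — N18 at 130 > 120. N18 snaps.
  N18 sheds 130 kN to N14, N3: 65 each.
    N14: 60+65 = 125 ≤ 140
    N3: 60+65 = 125 > 90
Round 2 — N3 snaps.
  N3 sheds 125 kN: no online neighbours, lost.
No further breaks.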